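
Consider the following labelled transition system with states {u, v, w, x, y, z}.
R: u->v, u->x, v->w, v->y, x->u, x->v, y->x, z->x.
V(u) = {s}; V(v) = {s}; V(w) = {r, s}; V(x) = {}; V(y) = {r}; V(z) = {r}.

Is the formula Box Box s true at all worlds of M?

Recall that Box ψ holds at a world iff ψ holds at every accessible world, and Dia ψ holds iff ψ holds at some accessible world.
Let φ = Box Box s. Evaluate φ at each world:
  u (successors {v, x}): φ is false.
  v (successors {w, y}): φ is false.
  w (successors ∅): φ is true.
  x (successors {u, v}): φ is false.
  y (successors {x}): φ is true.
  z (successors {x}): φ is true.
Detail at u (counterexample):
  At u: Box Box s requires Box s at every successor {v, x}.
    Box s fails at v, so Box Box s is false at u.
      At v: Box s requires s at every successor {w, y}.
        s fails at y, so Box s is false at v.

No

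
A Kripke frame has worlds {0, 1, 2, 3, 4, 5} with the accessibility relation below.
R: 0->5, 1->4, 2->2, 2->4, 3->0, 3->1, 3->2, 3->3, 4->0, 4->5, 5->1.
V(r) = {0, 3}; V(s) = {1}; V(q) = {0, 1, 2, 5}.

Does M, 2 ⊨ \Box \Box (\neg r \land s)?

At 2: \Box \Box (\neg r \land s) requires \Box (\neg r \land s) at every successor {2, 4}.
  \Box (\neg r \land s) fails at 2, so \Box \Box (\neg r \land s) is false at 2.
    At 2: \Box (\neg r \land s) requires \neg r \land s at every successor {2, 4}.
      \neg r \land s fails at 2, so \Box (\neg r \land s) is false at 2.

No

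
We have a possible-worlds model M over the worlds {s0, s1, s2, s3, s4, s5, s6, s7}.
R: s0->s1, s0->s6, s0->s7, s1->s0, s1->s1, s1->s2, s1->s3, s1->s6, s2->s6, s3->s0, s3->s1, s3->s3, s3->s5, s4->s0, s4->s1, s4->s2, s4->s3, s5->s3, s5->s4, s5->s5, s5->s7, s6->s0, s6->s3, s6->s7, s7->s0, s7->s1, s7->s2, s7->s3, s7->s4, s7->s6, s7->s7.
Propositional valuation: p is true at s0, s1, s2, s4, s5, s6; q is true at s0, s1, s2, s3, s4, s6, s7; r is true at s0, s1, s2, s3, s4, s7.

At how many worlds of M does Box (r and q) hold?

Let φ = Box (r and q). Evaluate φ at each world:
  s0 (successors {s1, s6, s7}): φ is false.
  s1 (successors {s0, s1, s2, s3, s6}): φ is false.
  s2 (successors {s6}): φ is false.
  s3 (successors {s0, s1, s3, s5}): φ is false.
  s4 (successors {s0, s1, s2, s3}): φ is true.
  s5 (successors {s3, s4, s5, s7}): φ is false.
  s6 (successors {s0, s3, s7}): φ is true.
  s7 (successors {s0, s1, s2, s3, s4, s6, s7}): φ is false.
For instance, at s1:
  At s1: Box (r and q) requires r and q at every successor {s0, s1, s2, s3, s6}.
    r and q fails at s6, so Box (r and q) is false at s1.
Satisfying worlds: {s4, s6}

2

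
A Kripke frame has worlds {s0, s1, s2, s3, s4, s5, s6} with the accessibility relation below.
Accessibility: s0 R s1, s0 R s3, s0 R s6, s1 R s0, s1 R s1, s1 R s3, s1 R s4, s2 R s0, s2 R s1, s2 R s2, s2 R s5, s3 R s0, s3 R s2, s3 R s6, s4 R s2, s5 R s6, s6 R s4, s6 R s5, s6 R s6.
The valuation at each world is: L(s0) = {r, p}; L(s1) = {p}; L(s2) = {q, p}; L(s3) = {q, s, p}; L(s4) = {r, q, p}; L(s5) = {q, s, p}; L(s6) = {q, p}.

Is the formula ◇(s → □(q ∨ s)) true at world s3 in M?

At s3: ◇(s → □(q ∨ s)) requires s → □(q ∨ s) at some successor in {s0, s2, s6}.
  s → □(q ∨ s) holds at s0, so ◇(s → □(q ∨ s)) is true at s3.
    At s0: s is false, □(q ∨ s) is false, so s → □(q ∨ s) is true.
      At s0: □(q ∨ s) requires q ∨ s at every successor {s1, s3, s6}.
        q ∨ s fails at s1, so □(q ∨ s) is false at s0.

Yes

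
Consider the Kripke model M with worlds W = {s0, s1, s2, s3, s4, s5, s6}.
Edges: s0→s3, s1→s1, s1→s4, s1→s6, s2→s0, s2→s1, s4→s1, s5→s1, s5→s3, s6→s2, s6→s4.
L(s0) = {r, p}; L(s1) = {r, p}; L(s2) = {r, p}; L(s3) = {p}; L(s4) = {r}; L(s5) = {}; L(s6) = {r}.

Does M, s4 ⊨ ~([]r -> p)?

Yes

Recall that []ψ holds at a world iff ψ holds at every accessible world, and <>ψ holds iff ψ holds at some accessible world.
At s4: []r -> p is false, so ~([]r -> p) is true.
  At s4: []r is true, p is false, so []r -> p is false.
    At s4: []r requires r at every successor {s1}.
      At s1: r is true.
    So []r is true at s4.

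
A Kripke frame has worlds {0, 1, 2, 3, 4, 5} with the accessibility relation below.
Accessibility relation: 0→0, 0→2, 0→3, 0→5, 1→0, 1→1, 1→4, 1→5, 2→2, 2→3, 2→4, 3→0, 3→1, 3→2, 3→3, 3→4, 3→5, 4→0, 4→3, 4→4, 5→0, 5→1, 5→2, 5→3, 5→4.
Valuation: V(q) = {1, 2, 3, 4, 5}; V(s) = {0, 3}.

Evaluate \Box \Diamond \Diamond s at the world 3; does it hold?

Recall that \Box ψ holds at a world iff ψ holds at every accessible world, and \Diamond ψ holds iff ψ holds at some accessible world.
At 3: \Box \Diamond \Diamond s requires \Diamond \Diamond s at every successor {0, 1, 2, 3, 4, 5}.
  At 0: \Diamond \Diamond s is true.
  At 1: \Diamond \Diamond s is true.
  At 2: \Diamond \Diamond s is true.
  At 3: \Diamond \Diamond s is true.
  At 4: \Diamond \Diamond s is true.
  At 5: \Diamond \Diamond s is true.
So \Box \Diamond \Diamond s is true at 3.

Yes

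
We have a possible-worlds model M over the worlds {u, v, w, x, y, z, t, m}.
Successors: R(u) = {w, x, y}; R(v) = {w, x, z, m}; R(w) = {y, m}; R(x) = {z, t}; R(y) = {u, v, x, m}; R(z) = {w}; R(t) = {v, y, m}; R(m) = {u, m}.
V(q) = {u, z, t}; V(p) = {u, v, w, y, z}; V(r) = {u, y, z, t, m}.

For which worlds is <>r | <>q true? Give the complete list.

u, v, w, x, y, t, m

Recall that <>ψ holds at a world iff ψ holds at some accessible world.
Let φ = <>r | <>q. Evaluate φ at each world:
  u (successors {w, x, y}): φ is true.
  v (successors {w, x, z, m}): φ is true.
  w (successors {y, m}): φ is true.
  x (successors {z, t}): φ is true.
  y (successors {u, v, x, m}): φ is true.
  z (successors {w}): φ is false.
  t (successors {v, y, m}): φ is true.
  m (successors {u, m}): φ is true.
For instance, at t:
  At t: <>r is true, <>q is false, so <>r | <>q is true.
    At t: <>r requires r at some successor in {v, y, m}.
      r holds at y, so <>r is true at t.
    At t: <>q requires q at some successor in {v, y, m}.
      At v: q is false.
      At y: q is false.
      At m: q is false.
    So <>q is false at t.
Satisfying worlds: {u, v, w, x, y, t, m}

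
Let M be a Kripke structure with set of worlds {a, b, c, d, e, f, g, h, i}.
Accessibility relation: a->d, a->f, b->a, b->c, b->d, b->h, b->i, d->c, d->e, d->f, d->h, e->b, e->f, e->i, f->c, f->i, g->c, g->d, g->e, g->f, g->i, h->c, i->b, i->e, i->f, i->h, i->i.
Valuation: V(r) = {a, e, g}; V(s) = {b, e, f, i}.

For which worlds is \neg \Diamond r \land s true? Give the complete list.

Let φ = \neg \Diamond r \land s. Evaluate φ at each world:
  a (successors {d, f}): φ is false.
  b (successors {a, c, d, h, i}): φ is false.
  c (successors ∅): φ is false.
  d (successors {c, e, f, h}): φ is false.
  e (successors {b, f, i}): φ is true.
  f (successors {c, i}): φ is true.
  g (successors {c, d, e, f, i}): φ is false.
  h (successors {c}): φ is false.
  i (successors {b, e, f, h, i}): φ is false.
For instance, at d:
  At d: \neg \Diamond r is false, s is false, so \neg \Diamond r \land s is false.
    At d: \Diamond r is true, so \neg \Diamond r is false.
      At d: \Diamond r requires r at some successor in {c, e, f, h}.
        r holds at e, so \Diamond r is true at d.
Satisfying worlds: {e, f}

e, f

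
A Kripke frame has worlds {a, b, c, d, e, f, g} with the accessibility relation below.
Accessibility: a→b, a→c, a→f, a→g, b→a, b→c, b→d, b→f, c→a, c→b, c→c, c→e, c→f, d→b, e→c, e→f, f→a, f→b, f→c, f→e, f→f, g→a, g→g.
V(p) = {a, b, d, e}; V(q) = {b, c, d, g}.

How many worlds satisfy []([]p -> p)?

Let φ = []([]p -> p). Evaluate φ at each world:
  a (successors {b, c, f, g}): φ is true.
  b (successors {a, c, d, f}): φ is true.
  c (successors {a, b, c, e, f}): φ is true.
  d (successors {b}): φ is true.
  e (successors {c, f}): φ is true.
  f (successors {a, b, c, e, f}): φ is true.
  g (successors {a, g}): φ is true.
For instance, at b:
  At b: []([]p -> p) requires []p -> p at every successor {a, c, d, f}.
    At a: []p -> p is true.
    At c: []p -> p is true.
    At d: []p -> p is true.
    At f: []p -> p is true.
  So []([]p -> p) is true at b.
Satisfying worlds: {a, b, c, d, e, f, g}

7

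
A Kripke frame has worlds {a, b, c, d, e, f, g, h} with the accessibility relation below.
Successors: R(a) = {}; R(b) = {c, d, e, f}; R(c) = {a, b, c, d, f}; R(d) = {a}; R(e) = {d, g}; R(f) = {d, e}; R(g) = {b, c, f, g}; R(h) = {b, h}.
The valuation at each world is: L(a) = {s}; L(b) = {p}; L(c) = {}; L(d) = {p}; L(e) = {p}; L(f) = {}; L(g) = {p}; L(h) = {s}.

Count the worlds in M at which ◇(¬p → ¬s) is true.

Let φ = ◇(¬p → ¬s). Evaluate φ at each world:
  a (successors ∅): φ is false.
  b (successors {c, d, e, f}): φ is true.
  c (successors {a, b, c, d, f}): φ is true.
  d (successors {a}): φ is false.
  e (successors {d, g}): φ is true.
  f (successors {d, e}): φ is true.
  g (successors {b, c, f, g}): φ is true.
  h (successors {b, h}): φ is true.
For instance, at c:
  At c: ◇(¬p → ¬s) requires ¬p → ¬s at some successor in {a, b, c, d, f}.
    ¬p → ¬s holds at b, so ◇(¬p → ¬s) is true at c.
Satisfying worlds: {b, c, e, f, g, h}

6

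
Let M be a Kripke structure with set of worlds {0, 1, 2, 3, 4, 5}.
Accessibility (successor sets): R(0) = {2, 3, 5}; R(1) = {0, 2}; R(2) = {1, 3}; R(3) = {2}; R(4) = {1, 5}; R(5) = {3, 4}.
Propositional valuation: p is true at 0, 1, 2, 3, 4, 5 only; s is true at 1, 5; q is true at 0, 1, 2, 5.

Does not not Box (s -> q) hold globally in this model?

Yes

Let φ = not not Box (s -> q). Evaluate φ at each world:
  0 (successors {2, 3, 5}): φ is true.
  1 (successors {0, 2}): φ is true.
  2 (successors {1, 3}): φ is true.
  3 (successors {2}): φ is true.
  4 (successors {1, 5}): φ is true.
  5 (successors {3, 4}): φ is true.
For instance, at 3:
  At 3: not Box (s -> q) is false, so not not Box (s -> q) is true.
    At 3: Box (s -> q) is true, so not Box (s -> q) is false.
      At 3: Box (s -> q) requires s -> q at every successor {2}.
        At 2: s -> q is true.
      So Box (s -> q) is true at 3.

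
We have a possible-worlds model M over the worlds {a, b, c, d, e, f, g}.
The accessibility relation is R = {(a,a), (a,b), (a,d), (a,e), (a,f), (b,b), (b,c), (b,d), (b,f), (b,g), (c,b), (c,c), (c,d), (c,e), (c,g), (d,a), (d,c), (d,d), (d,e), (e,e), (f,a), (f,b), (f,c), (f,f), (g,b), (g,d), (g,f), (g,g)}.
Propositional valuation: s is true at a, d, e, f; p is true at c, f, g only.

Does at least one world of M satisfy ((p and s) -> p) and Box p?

Recall that Box ψ holds at a world iff ψ holds at every accessible world, and Dia ψ holds iff ψ holds at some accessible world.
Let φ = ((p and s) -> p) and Box p. Evaluate φ at each world:
  a (successors {a, b, d, e, f}): φ is false.
  b (successors {b, c, d, f, g}): φ is false.
  c (successors {b, c, d, e, g}): φ is false.
  d (successors {a, c, d, e}): φ is false.
  e (successors {e}): φ is false.
  f (successors {a, b, c, f}): φ is false.
  g (successors {b, d, f, g}): φ is false.
For instance, at a:
  At a: (p and s) -> p is true, Box p is false, so ((p and s) -> p) and Box p is false.
    At a: Box p requires p at every successor {a, b, d, e, f}.
      p fails at a, so Box p is false at a.

No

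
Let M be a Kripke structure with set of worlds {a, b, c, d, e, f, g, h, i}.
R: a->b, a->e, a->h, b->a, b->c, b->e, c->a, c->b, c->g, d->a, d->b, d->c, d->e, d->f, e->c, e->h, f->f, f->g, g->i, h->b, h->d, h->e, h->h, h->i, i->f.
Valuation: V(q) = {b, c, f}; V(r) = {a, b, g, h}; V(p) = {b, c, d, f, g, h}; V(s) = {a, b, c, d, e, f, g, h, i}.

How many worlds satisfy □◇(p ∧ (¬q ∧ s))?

Recall that □ψ holds at a world iff ψ holds at every accessible world, and ◇ψ holds iff ψ holds at some accessible world.
Let φ = □◇(p ∧ (¬q ∧ s)). Evaluate φ at each world:
  a (successors {b, e, h}): φ is false.
  b (successors {a, c, e}): φ is true.
  c (successors {a, b, g}): φ is false.
  d (successors {a, b, c, e, f}): φ is false.
  e (successors {c, h}): φ is true.
  f (successors {f, g}): φ is false.
  g (successors {i}): φ is false.
  h (successors {b, d, e, h, i}): φ is false.
  i (successors {f}): φ is true.
For instance, at b:
  At b: □◇(p ∧ (¬q ∧ s)) requires ◇(p ∧ (¬q ∧ s)) at every successor {a, c, e}.
      At a: ◇(p ∧ (¬q ∧ s)) requires p ∧ (¬q ∧ s) at some successor in {b, e, h}.
        p ∧ (¬q ∧ s) holds at h, so ◇(p ∧ (¬q ∧ s)) is true at a.
      At c: ◇(p ∧ (¬q ∧ s)) requires p ∧ (¬q ∧ s) at some successor in {a, b, g}.
        p ∧ (¬q ∧ s) holds at g, so ◇(p ∧ (¬q ∧ s)) is true at c.
      At e: ◇(p ∧ (¬q ∧ s)) requires p ∧ (¬q ∧ s) at some successor in {c, h}.
        p ∧ (¬q ∧ s) holds at h, so ◇(p ∧ (¬q ∧ s)) is true at e.
  So □◇(p ∧ (¬q ∧ s)) is true at b.
Satisfying worlds: {b, e, i}

3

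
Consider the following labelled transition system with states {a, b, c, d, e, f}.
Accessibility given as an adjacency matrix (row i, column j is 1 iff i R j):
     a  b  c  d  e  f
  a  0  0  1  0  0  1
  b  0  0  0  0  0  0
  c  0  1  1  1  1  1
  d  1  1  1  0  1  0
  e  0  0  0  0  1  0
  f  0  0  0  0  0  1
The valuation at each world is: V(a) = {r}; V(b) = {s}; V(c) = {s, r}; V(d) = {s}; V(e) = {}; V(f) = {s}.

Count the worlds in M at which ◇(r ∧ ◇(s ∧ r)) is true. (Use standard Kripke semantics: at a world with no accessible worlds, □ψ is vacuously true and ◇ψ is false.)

Let φ = ◇(r ∧ ◇(s ∧ r)). Evaluate φ at each world:
  a (successors {c, f}): φ is true.
  b (successors ∅): φ is false.
  c (successors {b, c, d, e, f}): φ is true.
  d (successors {a, b, c, e}): φ is true.
  e (successors {e}): φ is false.
  f (successors {f}): φ is false.
For instance, at e:
  At e: ◇(r ∧ ◇(s ∧ r)) requires r ∧ ◇(s ∧ r) at some successor in {e}.
    At e: r ∧ ◇(s ∧ r) is false.
  So ◇(r ∧ ◇(s ∧ r)) is false at e.
Satisfying worlds: {a, c, d}

3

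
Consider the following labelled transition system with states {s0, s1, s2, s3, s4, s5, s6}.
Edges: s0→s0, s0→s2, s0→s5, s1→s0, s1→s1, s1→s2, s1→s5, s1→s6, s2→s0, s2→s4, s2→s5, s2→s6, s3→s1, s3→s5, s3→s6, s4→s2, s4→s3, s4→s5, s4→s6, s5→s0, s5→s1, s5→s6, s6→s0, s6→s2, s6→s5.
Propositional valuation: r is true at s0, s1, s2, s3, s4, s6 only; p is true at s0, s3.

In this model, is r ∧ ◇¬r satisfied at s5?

No

At s5: r is false, ◇¬r is false, so r ∧ ◇¬r is false.
  At s5: ◇¬r requires ¬r at some successor in {s0, s1, s6}.
    At s0: ¬r is false.
    At s1: ¬r is false.
    At s6: ¬r is false.
  So ◇¬r is false at s5.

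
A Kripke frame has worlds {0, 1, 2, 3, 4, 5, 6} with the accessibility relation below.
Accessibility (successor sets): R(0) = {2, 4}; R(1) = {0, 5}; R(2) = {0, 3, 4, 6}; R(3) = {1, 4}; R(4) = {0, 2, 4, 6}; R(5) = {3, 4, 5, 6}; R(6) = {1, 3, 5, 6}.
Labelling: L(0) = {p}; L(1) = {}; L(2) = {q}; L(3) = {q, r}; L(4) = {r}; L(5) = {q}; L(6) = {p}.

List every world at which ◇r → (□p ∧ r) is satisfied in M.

1

Recall that □ψ holds at a world iff ψ holds at every accessible world, and ◇ψ holds iff ψ holds at some accessible world.
Let φ = ◇r → (□p ∧ r). Evaluate φ at each world:
  0 (successors {2, 4}): φ is false.
  1 (successors {0, 5}): φ is true.
  2 (successors {0, 3, 4, 6}): φ is false.
  3 (successors {1, 4}): φ is false.
  4 (successors {0, 2, 4, 6}): φ is false.
  5 (successors {3, 4, 5, 6}): φ is false.
  6 (successors {1, 3, 5, 6}): φ is false.
For instance, at 1:
  At 1: ◇r is false, □p ∧ r is false, so ◇r → (□p ∧ r) is true.
    At 1: ◇r requires r at some successor in {0, 5}.
      At 0: r is false.
      At 5: r is false.
    So ◇r is false at 1.
    At 1: □p is false, r is false, so □p ∧ r is false.
      At 1: □p requires p at every successor {0, 5}.
        p fails at 5, so □p is false at 1.
Satisfying worlds: {1}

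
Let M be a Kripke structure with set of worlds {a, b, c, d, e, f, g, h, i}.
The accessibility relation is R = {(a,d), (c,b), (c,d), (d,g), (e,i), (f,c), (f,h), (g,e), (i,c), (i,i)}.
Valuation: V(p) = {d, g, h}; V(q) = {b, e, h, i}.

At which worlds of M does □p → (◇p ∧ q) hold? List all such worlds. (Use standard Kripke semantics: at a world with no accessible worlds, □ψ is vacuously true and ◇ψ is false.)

c, e, f, g, i

Let φ = □p → (◇p ∧ q). Evaluate φ at each world:
  a (successors {d}): φ is false.
  b (successors ∅): φ is false.
  c (successors {b, d}): φ is true.
  d (successors {g}): φ is false.
  e (successors {i}): φ is true.
  f (successors {c, h}): φ is true.
  g (successors {e}): φ is true.
  h (successors ∅): φ is false.
  i (successors {c, i}): φ is true.
For instance, at e:
  At e: □p is false, ◇p ∧ q is false, so □p → (◇p ∧ q) is true.
    At e: □p requires p at every successor {i}.
      p fails at i, so □p is false at e.
    At e: ◇p is false, q is true, so ◇p ∧ q is false.
      At e: ◇p requires p at some successor in {i}.
        At i: p is false.
      So ◇p is false at e.
Satisfying worlds: {c, e, f, g, i}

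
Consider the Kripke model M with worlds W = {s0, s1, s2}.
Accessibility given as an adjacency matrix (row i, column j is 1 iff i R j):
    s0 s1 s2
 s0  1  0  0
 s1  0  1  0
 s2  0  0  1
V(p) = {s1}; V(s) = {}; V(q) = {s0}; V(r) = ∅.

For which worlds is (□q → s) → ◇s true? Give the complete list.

Recall that □ψ holds at a world iff ψ holds at every accessible world, and ◇ψ holds iff ψ holds at some accessible world.
Let φ = (□q → s) → ◇s. Evaluate φ at each world:
  s0 (successors {s0}): φ is true.
  s1 (successors {s1}): φ is false.
  s2 (successors {s2}): φ is false.
For instance, at s1:
  At s1: □q → s is true, ◇s is false, so (□q → s) → ◇s is false.
    At s1: □q is false, s is false, so □q → s is true.
      At s1: □q requires q at every successor {s1}.
        q fails at s1, so □q is false at s1.
    At s1: ◇s requires s at some successor in {s1}.
      At s1: s is false.
    So ◇s is false at s1.
Satisfying worlds: {s0}

s0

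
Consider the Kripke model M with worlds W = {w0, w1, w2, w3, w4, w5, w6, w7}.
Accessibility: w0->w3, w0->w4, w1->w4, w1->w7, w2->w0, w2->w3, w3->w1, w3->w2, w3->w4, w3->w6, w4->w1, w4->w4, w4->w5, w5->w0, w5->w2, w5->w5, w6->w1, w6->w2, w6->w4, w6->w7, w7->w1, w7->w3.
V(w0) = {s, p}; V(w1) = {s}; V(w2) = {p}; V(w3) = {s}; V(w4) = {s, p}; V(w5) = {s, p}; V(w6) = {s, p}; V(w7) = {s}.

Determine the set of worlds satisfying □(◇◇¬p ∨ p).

Recall that □ψ holds at a world iff ψ holds at every accessible world, and ◇ψ holds iff ψ holds at some accessible world.
Let φ = □(◇◇¬p ∨ p). Evaluate φ at each world:
  w0 (successors {w3, w4}): φ is true.
  w1 (successors {w4, w7}): φ is true.
  w2 (successors {w0, w3}): φ is true.
  w3 (successors {w1, w2, w4, w6}): φ is true.
  w4 (successors {w1, w4, w5}): φ is true.
  w5 (successors {w0, w2, w5}): φ is true.
  w6 (successors {w1, w2, w4, w7}): φ is true.
  w7 (successors {w1, w3}): φ is true.
For instance, at w4:
  At w4: □(◇◇¬p ∨ p) requires ◇◇¬p ∨ p at every successor {w1, w4, w5}.
      At w1: ◇◇¬p is true, p is false, so ◇◇¬p ∨ p is true.
      At w4: ◇◇¬p is true, p is true, so ◇◇¬p ∨ p is true.
      At w5: ◇◇¬p is true, p is true, so ◇◇¬p ∨ p is true.
  So □(◇◇¬p ∨ p) is true at w4.
Satisfying worlds: {w0, w1, w2, w3, w4, w5, w6, w7}

w0, w1, w2, w3, w4, w5, w6, w7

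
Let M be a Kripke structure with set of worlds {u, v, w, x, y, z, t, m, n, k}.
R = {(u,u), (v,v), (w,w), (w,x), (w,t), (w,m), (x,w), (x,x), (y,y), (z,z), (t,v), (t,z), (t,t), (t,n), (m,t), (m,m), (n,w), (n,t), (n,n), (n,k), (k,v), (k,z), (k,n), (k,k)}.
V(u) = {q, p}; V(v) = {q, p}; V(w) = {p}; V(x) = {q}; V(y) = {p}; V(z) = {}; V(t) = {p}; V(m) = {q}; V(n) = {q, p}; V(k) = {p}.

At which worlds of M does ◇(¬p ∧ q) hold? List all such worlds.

Let φ = ◇(¬p ∧ q). Evaluate φ at each world:
  u (successors {u}): φ is false.
  v (successors {v}): φ is false.
  w (successors {w, x, t, m}): φ is true.
  x (successors {w, x}): φ is true.
  y (successors {y}): φ is false.
  z (successors {z}): φ is false.
  t (successors {v, z, t, n}): φ is false.
  m (successors {t, m}): φ is true.
  n (successors {w, t, n, k}): φ is false.
  k (successors {v, z, n, k}): φ is false.
For instance, at t:
  At t: ◇(¬p ∧ q) requires ¬p ∧ q at some successor in {v, z, t, n}.
    At v: ¬p ∧ q is false.
    At z: ¬p ∧ q is false.
    At t: ¬p ∧ q is false.
    At n: ¬p ∧ q is false.
  So ◇(¬p ∧ q) is false at t.
Satisfying worlds: {w, x, m}

w, x, m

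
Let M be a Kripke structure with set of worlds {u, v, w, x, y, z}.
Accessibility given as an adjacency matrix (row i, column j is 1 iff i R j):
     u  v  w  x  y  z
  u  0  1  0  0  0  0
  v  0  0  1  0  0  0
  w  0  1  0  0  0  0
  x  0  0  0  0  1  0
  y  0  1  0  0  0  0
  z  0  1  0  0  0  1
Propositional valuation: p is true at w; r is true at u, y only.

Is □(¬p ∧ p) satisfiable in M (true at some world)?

Let φ = □(¬p ∧ p). Evaluate φ at each world:
  u (successors {v}): φ is false.
  v (successors {w}): φ is false.
  w (successors {v}): φ is false.
  x (successors {y}): φ is false.
  y (successors {v}): φ is false.
  z (successors {v, z}): φ is false.
For instance, at w:
  At w: □(¬p ∧ p) requires ¬p ∧ p at every successor {v}.
    ¬p ∧ p fails at v, so □(¬p ∧ p) is false at w.

No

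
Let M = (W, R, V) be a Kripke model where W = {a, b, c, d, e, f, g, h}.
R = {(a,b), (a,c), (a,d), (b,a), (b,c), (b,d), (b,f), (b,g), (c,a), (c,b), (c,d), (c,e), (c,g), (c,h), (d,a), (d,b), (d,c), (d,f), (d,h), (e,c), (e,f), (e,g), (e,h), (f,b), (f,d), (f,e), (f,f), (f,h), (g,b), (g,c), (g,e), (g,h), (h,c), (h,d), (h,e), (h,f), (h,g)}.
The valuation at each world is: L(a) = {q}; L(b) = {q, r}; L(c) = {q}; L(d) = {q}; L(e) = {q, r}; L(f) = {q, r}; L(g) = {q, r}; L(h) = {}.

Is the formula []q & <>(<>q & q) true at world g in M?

At g: []q is false, <>(<>q & q) is true, so []q & <>(<>q & q) is false.
  At g: []q requires q at every successor {b, c, e, h}.
    q fails at h, so []q is false at g.
  At g: <>(<>q & q) requires <>q & q at some successor in {b, c, e, h}.
    <>q & q holds at b, so <>(<>q & q) is true at g.
      At b: <>q is true, q is true, so <>q & q is true.

No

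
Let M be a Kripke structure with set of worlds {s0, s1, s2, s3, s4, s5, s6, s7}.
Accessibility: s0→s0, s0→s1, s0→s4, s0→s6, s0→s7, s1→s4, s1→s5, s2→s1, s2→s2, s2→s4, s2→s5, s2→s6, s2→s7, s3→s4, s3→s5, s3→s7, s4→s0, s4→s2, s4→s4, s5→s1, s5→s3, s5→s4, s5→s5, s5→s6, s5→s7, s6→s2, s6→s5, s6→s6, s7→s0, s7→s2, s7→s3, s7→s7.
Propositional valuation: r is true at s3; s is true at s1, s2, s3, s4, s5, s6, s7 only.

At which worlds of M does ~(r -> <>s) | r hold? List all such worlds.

s3

Let φ = ~(r -> <>s) | r. Evaluate φ at each world:
  s0 (successors {s0, s1, s4, s6, s7}): φ is false.
  s1 (successors {s4, s5}): φ is false.
  s2 (successors {s1, s2, s4, s5, s6, s7}): φ is false.
  s3 (successors {s4, s5, s7}): φ is true.
  s4 (successors {s0, s2, s4}): φ is false.
  s5 (successors {s1, s3, s4, s5, s6, s7}): φ is false.
  s6 (successors {s2, s5, s6}): φ is false.
  s7 (successors {s0, s2, s3, s7}): φ is false.
For instance, at s0:
  At s0: ~(r -> <>s) is false, r is false, so ~(r -> <>s) | r is false.
    At s0: r -> <>s is true, so ~(r -> <>s) is false.
      At s0: r is false, <>s is true, so r -> <>s is true.
Satisfying worlds: {s3}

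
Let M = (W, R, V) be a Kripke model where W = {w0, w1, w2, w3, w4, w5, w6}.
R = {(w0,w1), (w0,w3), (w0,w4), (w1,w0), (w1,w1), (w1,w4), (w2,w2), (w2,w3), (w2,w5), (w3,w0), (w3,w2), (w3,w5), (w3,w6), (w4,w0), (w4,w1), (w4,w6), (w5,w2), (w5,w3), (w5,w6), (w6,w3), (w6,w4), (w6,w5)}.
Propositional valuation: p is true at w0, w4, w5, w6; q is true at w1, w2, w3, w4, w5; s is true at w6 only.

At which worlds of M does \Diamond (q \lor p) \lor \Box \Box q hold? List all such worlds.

Let φ = \Diamond (q \lor p) \lor \Box \Box q. Evaluate φ at each world:
  w0 (successors {w1, w3, w4}): φ is true.
  w1 (successors {w0, w1, w4}): φ is true.
  w2 (successors {w2, w3, w5}): φ is true.
  w3 (successors {w0, w2, w5, w6}): φ is true.
  w4 (successors {w0, w1, w6}): φ is true.
  w5 (successors {w2, w3, w6}): φ is true.
  w6 (successors {w3, w4, w5}): φ is true.
For instance, at w4:
  At w4: \Diamond (q \lor p) is true, \Box \Box q is false, so \Diamond (q \lor p) \lor \Box \Box q is true.
    At w4: \Diamond (q \lor p) requires q \lor p at some successor in {w0, w1, w6}.
      q \lor p holds at w0, so \Diamond (q \lor p) is true at w4.
    At w4: \Box \Box q requires \Box q at every successor {w0, w1, w6}.
      \Box q fails at w1, so \Box \Box q is false at w4.
Satisfying worlds: {w0, w1, w2, w3, w4, w5, w6}

w0, w1, w2, w3, w4, w5, w6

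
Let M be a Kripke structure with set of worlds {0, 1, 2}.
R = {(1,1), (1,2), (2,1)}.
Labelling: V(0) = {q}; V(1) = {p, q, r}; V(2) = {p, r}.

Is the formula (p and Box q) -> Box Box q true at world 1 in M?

Yes

Recall that Box ψ holds at a world iff ψ holds at every accessible world, and Dia ψ holds iff ψ holds at some accessible world.
At 1: p and Box q is false, Box Box q is false, so (p and Box q) -> Box Box q is true.
  At 1: p is true, Box q is false, so p and Box q is false.
    At 1: Box q requires q at every successor {1, 2}.
      q fails at 2, so Box q is false at 1.
  At 1: Box Box q requires Box q at every successor {1, 2}.
    Box q fails at 1, so Box Box q is false at 1.
      At 1: Box q requires q at every successor {1, 2}.
        q fails at 2, so Box q is false at 1.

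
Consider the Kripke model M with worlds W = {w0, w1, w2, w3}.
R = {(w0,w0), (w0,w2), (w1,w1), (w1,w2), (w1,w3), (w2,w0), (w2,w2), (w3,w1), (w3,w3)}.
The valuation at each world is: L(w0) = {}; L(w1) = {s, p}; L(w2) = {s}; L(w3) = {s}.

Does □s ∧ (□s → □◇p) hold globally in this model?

No

Let φ = □s ∧ (□s → □◇p). Evaluate φ at each world:
  w0 (successors {w0, w2}): φ is false.
  w1 (successors {w1, w2, w3}): φ is false.
  w2 (successors {w0, w2}): φ is false.
  w3 (successors {w1, w3}): φ is true.
Detail at w0 (counterexample):
  At w0: □s is false, □s → □◇p is true, so □s ∧ (□s → □◇p) is false.
    At w0: □s requires s at every successor {w0, w2}.
      s fails at w0, so □s is false at w0.
    At w0: □s is false, □◇p is false, so □s → □◇p is true.
      At w0: □s requires s at every successor {w0, w2}.
        s fails at w0, so □s is false at w0.
      At w0: □◇p requires ◇p at every successor {w0, w2}.
        ◇p fails at w0, so □◇p is false at w0.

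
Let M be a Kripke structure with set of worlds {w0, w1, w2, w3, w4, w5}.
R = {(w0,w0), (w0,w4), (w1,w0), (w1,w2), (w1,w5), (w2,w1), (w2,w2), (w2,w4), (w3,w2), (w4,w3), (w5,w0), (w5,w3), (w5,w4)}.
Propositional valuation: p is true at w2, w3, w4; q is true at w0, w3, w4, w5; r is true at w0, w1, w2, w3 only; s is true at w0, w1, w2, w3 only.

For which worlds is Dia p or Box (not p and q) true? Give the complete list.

w0, w1, w2, w3, w4, w5

Recall that Box ψ holds at a world iff ψ holds at every accessible world, and Dia ψ holds iff ψ holds at some accessible world.
Let φ = Dia p or Box (not p and q). Evaluate φ at each world:
  w0 (successors {w0, w4}): φ is true.
  w1 (successors {w0, w2, w5}): φ is true.
  w2 (successors {w1, w2, w4}): φ is true.
  w3 (successors {w2}): φ is true.
  w4 (successors {w3}): φ is true.
  w5 (successors {w0, w3, w4}): φ is true.
For instance, at w3:
  At w3: Dia p is true, Box (not p and q) is false, so Dia p or Box (not p and q) is true.
    At w3: Dia p requires p at some successor in {w2}.
      p holds at w2, so Dia p is true at w3.
    At w3: Box (not p and q) requires not p and q at every successor {w2}.
      not p and q fails at w2, so Box (not p and q) is false at w3.
Satisfying worlds: {w0, w1, w2, w3, w4, w5}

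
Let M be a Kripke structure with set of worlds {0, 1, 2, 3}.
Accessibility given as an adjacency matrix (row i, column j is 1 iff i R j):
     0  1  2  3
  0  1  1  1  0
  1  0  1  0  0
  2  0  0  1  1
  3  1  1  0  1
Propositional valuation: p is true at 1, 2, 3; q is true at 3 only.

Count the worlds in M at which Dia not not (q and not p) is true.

Let φ = Dia not not (q and not p). Evaluate φ at each world:
  0 (successors {0, 1, 2}): φ is false.
  1 (successors {1}): φ is false.
  2 (successors {2, 3}): φ is false.
  3 (successors {0, 1, 3}): φ is false.
For instance, at 0:
  At 0: Dia not not (q and not p) requires not not (q and not p) at some successor in {0, 1, 2}.
    At 0: not not (q and not p) is false.
    At 1: not not (q and not p) is false.
    At 2: not not (q and not p) is false.
  So Dia not not (q and not p) is false at 0.
Satisfying worlds: none.

0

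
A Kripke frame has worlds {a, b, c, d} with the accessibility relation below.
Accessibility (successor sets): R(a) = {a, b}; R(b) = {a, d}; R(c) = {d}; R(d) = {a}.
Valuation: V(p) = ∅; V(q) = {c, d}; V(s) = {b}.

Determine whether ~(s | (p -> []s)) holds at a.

At a: s | (p -> []s) is true, so ~(s | (p -> []s)) is false.
  At a: s is false, p -> []s is true, so s | (p -> []s) is true.
    At a: p is false, []s is false, so p -> []s is true.
      At a: []s requires s at every successor {a, b}.
        s fails at a, so []s is false at a.

No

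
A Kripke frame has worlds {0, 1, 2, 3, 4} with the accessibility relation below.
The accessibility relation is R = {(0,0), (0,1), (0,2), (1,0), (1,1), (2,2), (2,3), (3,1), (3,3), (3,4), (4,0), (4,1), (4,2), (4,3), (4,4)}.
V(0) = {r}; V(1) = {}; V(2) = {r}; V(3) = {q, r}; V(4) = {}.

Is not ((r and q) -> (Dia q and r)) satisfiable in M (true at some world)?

Let φ = not ((r and q) -> (Dia q and r)). Evaluate φ at each world:
  0 (successors {0, 1, 2}): φ is false.
  1 (successors {0, 1}): φ is false.
  2 (successors {2, 3}): φ is false.
  3 (successors {1, 3, 4}): φ is false.
  4 (successors {0, 1, 2, 3, 4}): φ is false.
For instance, at 0:
  At 0: (r and q) -> (Dia q and r) is true, so not ((r and q) -> (Dia q and r)) is false.
    At 0: r and q is false, Dia q and r is false, so (r and q) -> (Dia q and r) is true.
      At 0: Dia q is false, r is true, so Dia q and r is false.

No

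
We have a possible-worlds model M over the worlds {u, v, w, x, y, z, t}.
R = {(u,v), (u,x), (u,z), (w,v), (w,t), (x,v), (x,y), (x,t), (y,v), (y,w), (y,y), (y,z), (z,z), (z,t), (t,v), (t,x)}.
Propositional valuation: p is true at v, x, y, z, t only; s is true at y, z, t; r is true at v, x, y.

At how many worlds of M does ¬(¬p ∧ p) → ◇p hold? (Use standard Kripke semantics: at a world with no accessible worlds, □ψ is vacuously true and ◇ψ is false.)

6

Let φ = ¬(¬p ∧ p) → ◇p. Evaluate φ at each world:
  u (successors {v, x, z}): φ is true.
  v (successors ∅): φ is false.
  w (successors {v, t}): φ is true.
  x (successors {v, y, t}): φ is true.
  y (successors {v, w, y, z}): φ is true.
  z (successors {z, t}): φ is true.
  t (successors {v, x}): φ is true.
For instance, at w:
  At w: ¬(¬p ∧ p) is true, ◇p is true, so ¬(¬p ∧ p) → ◇p is true.
    At w: ◇p requires p at some successor in {v, t}.
      p holds at v, so ◇p is true at w.
Satisfying worlds: {u, w, x, y, z, t}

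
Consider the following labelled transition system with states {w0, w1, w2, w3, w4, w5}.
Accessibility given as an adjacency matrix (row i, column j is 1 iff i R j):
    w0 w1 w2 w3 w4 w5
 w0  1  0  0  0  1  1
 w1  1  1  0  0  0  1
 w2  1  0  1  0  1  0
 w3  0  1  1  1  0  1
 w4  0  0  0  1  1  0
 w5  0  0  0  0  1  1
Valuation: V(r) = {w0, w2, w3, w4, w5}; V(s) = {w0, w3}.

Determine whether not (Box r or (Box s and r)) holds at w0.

No

At w0: Box r or (Box s and r) is true, so not (Box r or (Box s and r)) is false.
  At w0: Box r is true, Box s and r is false, so Box r or (Box s and r) is true.
    At w0: Box r requires r at every successor {w0, w4, w5}.
      At w0: r is true.
      At w4: r is true.
      At w5: r is true.
    So Box r is true at w0.
    At w0: Box s is false, r is true, so Box s and r is false.
      At w0: Box s requires s at every successor {w0, w4, w5}.
        s fails at w4, so Box s is false at w0.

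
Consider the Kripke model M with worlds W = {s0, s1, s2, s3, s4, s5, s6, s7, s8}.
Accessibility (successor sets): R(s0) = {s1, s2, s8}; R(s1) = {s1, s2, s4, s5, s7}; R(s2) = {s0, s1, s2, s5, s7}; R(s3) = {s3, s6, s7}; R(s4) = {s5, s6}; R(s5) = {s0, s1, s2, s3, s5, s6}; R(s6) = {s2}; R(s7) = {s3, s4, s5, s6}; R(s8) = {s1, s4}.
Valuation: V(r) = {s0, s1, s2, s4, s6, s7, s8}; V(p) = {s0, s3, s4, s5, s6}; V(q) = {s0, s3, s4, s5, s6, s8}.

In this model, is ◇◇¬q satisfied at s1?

At s1: ◇◇¬q requires ◇¬q at some successor in {s1, s2, s4, s5, s7}.
  ◇¬q holds at s1, so ◇◇¬q is true at s1.
    At s1: ◇¬q requires ¬q at some successor in {s1, s2, s4, s5, s7}.
      ¬q holds at s1, so ◇¬q is true at s1.

Yes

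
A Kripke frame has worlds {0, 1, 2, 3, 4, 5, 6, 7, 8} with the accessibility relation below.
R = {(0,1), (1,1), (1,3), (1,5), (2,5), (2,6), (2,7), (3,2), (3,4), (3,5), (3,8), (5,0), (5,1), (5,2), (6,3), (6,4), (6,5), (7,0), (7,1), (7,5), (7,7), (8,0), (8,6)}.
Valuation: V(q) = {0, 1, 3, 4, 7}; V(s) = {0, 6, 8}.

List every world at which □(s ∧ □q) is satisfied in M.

4

Let φ = □(s ∧ □q). Evaluate φ at each world:
  0 (successors {1}): φ is false.
  1 (successors {1, 3, 5}): φ is false.
  2 (successors {5, 6, 7}): φ is false.
  3 (successors {2, 4, 5, 8}): φ is false.
  4 (successors ∅): φ is true.
  5 (successors {0, 1, 2}): φ is false.
  6 (successors {3, 4, 5}): φ is false.
  7 (successors {0, 1, 5, 7}): φ is false.
  8 (successors {0, 6}): φ is false.
For instance, at 3:
  At 3: □(s ∧ □q) requires s ∧ □q at every successor {2, 4, 5, 8}.
    s ∧ □q fails at 2, so □(s ∧ □q) is false at 3.
      At 2: s is false, □q is false, so s ∧ □q is false.
Satisfying worlds: {4}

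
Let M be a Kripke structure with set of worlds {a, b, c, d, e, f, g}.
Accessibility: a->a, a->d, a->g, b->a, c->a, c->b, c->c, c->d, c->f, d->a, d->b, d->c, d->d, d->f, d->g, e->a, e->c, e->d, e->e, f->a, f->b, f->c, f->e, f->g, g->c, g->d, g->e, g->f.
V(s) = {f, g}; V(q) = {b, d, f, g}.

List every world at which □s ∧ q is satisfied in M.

none

Let φ = □s ∧ q. Evaluate φ at each world:
  a (successors {a, d, g}): φ is false.
  b (successors {a}): φ is false.
  c (successors {a, b, c, d, f}): φ is false.
  d (successors {a, b, c, d, f, g}): φ is false.
  e (successors {a, c, d, e}): φ is false.
  f (successors {a, b, c, e, g}): φ is false.
  g (successors {c, d, e, f}): φ is false.
For instance, at e:
  At e: □s is false, q is false, so □s ∧ q is false.
    At e: □s requires s at every successor {a, c, d, e}.
      s fails at a, so □s is false at e.
Satisfying worlds: none.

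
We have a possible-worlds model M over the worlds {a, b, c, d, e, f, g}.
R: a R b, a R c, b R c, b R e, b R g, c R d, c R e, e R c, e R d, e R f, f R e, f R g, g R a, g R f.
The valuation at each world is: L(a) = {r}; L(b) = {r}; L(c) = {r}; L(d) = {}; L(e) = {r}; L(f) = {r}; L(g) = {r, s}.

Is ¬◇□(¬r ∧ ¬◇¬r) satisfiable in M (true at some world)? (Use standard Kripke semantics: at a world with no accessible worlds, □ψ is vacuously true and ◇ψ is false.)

Let φ = ¬◇□(¬r ∧ ¬◇¬r). Evaluate φ at each world:
  a (successors {b, c}): φ is true.
  b (successors {c, e, g}): φ is true.
  c (successors {d, e}): φ is false.
  d (successors ∅): φ is true.
  e (successors {c, d, f}): φ is false.
  f (successors {e, g}): φ is true.
  g (successors {a, f}): φ is true.
Detail at a (witness):
  At a: ◇□(¬r ∧ ¬◇¬r) is false, so ¬◇□(¬r ∧ ¬◇¬r) is true.
    At a: ◇□(¬r ∧ ¬◇¬r) requires □(¬r ∧ ¬◇¬r) at some successor in {b, c}.
      At b: □(¬r ∧ ¬◇¬r) is false.
      At c: □(¬r ∧ ¬◇¬r) is false.
    So ◇□(¬r ∧ ¬◇¬r) is false at a.

Yes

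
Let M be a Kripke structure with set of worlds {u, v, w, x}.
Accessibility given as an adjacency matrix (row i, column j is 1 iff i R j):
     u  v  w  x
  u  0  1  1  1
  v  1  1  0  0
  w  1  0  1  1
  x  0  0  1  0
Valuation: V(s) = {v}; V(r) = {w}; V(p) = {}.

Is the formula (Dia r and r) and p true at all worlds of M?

Let φ = (Dia r and r) and p. Evaluate φ at each world:
  u (successors {v, w, x}): φ is false.
  v (successors {u, v}): φ is false.
  w (successors {u, w, x}): φ is false.
  x (successors {w}): φ is false.
Detail at u (counterexample):
  At u: Dia r and r is false, p is false, so (Dia r and r) and p is false.
    At u: Dia r is true, r is false, so Dia r and r is false.
      At u: Dia r requires r at some successor in {v, w, x}.
        r holds at w, so Dia r is true at u.

No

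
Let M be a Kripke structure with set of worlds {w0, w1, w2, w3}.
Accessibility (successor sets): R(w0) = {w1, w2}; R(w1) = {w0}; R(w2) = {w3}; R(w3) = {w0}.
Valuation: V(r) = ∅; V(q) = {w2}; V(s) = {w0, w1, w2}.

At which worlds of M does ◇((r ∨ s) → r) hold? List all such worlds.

w2

Let φ = ◇((r ∨ s) → r). Evaluate φ at each world:
  w0 (successors {w1, w2}): φ is false.
  w1 (successors {w0}): φ is false.
  w2 (successors {w3}): φ is true.
  w3 (successors {w0}): φ is false.
For instance, at w3:
  At w3: ◇((r ∨ s) → r) requires (r ∨ s) → r at some successor in {w0}.
    At w0: (r ∨ s) → r is false.
  So ◇((r ∨ s) → r) is false at w3.
Satisfying worlds: {w2}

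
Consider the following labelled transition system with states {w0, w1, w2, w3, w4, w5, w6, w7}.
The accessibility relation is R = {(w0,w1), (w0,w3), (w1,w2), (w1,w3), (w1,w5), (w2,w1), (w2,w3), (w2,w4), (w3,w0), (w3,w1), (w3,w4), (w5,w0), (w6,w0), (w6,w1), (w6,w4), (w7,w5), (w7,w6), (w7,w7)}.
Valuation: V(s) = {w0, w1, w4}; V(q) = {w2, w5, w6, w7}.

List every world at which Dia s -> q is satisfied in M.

w1, w2, w4, w5, w6, w7

Let φ = Dia s -> q. Evaluate φ at each world:
  w0 (successors {w1, w3}): φ is false.
  w1 (successors {w2, w3, w5}): φ is true.
  w2 (successors {w1, w3, w4}): φ is true.
  w3 (successors {w0, w1, w4}): φ is false.
  w4 (successors ∅): φ is true.
  w5 (successors {w0}): φ is true.
  w6 (successors {w0, w1, w4}): φ is true.
  w7 (successors {w5, w6, w7}): φ is true.
For instance, at w1:
  At w1: Dia s is false, q is false, so Dia s -> q is true.
    At w1: Dia s requires s at some successor in {w2, w3, w5}.
      At w2: s is false.
      At w3: s is false.
      At w5: s is false.
    So Dia s is false at w1.
Satisfying worlds: {w1, w2, w4, w5, w6, w7}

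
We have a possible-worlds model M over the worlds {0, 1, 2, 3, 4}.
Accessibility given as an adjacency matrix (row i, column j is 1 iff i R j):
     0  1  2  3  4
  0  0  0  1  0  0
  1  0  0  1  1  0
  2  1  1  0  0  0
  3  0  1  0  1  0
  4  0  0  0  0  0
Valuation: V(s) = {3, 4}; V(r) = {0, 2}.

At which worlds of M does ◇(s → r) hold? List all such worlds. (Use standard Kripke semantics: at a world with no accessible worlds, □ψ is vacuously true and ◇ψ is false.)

0, 1, 2, 3

Let φ = ◇(s → r). Evaluate φ at each world:
  0 (successors {2}): φ is true.
  1 (successors {2, 3}): φ is true.
  2 (successors {0, 1}): φ is true.
  3 (successors {1, 3}): φ is true.
  4 (successors ∅): φ is false.
For instance, at 1:
  At 1: ◇(s → r) requires s → r at some successor in {2, 3}.
    s → r holds at 2, so ◇(s → r) is true at 1.
Satisfying worlds: {0, 1, 2, 3}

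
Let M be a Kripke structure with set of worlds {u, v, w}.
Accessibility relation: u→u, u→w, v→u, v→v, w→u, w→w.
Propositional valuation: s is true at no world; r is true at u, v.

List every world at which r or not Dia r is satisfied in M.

u, v

Let φ = r or not Dia r. Evaluate φ at each world:
  u (successors {u, w}): φ is true.
  v (successors {u, v}): φ is true.
  w (successors {u, w}): φ is false.
For instance, at v:
  At v: r is true, not Dia r is false, so r or not Dia r is true.
    At v: Dia r is true, so not Dia r is false.
      At v: Dia r requires r at some successor in {u, v}.
        r holds at u, so Dia r is true at v.
Satisfying worlds: {u, v}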